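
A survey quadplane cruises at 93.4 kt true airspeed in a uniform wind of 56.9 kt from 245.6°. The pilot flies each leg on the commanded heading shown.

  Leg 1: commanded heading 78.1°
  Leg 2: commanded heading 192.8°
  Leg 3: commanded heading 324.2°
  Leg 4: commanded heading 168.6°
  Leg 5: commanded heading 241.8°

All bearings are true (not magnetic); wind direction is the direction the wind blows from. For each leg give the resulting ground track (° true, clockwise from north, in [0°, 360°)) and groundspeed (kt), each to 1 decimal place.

Leg 1: track=73.4°, groundspeed=149.5 kt
Leg 2: track=155.3°, groundspeed=74.4 kt
Leg 3: track=358.4°, groundspeed=99.3 kt
Leg 4: track=134.1°, groundspeed=97.8 kt
Leg 5: track=235.9°, groundspeed=36.8 kt

Leg 1: heading 78.1°; drift -4.7° → track 73.4°, groundspeed 149.5 kt
Leg 2: heading 192.8°; drift -37.5° → track 155.3°, groundspeed 74.4 kt
Leg 3: heading 324.2°; drift +34.2° → track 358.4°, groundspeed 99.3 kt
Leg 4: heading 168.6°; drift -34.5° → track 134.1°, groundspeed 97.8 kt
Leg 5: heading 241.8°; drift -5.9° → track 235.9°, groundspeed 36.8 kt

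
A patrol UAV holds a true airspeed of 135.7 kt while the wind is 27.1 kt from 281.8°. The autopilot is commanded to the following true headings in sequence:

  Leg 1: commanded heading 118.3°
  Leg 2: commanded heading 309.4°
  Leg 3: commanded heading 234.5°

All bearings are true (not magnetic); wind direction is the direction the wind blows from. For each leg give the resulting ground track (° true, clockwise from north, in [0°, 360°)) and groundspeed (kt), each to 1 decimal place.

Leg 1: track=115.6°, groundspeed=161.9 kt
Leg 2: track=315.8°, groundspeed=112.4 kt
Leg 3: track=224.9°, groundspeed=119.0 kt

Leg 1: heading 118.3°; drift -2.7° → track 115.6°, groundspeed 161.9 kt
Leg 2: heading 309.4°; drift +6.4° → track 315.8°, groundspeed 112.4 kt
Leg 3: heading 234.5°; drift -9.6° → track 224.9°, groundspeed 119.0 kt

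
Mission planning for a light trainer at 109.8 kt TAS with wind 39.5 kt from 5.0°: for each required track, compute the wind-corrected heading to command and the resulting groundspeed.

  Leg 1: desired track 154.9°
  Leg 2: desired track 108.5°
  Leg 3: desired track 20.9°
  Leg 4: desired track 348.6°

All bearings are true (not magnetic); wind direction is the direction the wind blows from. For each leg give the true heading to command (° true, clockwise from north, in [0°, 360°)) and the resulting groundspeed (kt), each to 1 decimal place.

Leg 1: heading=144.5°, groundspeed=142.2 kt
Leg 2: heading=88.0°, groundspeed=112.1 kt
Leg 3: heading=15.2°, groundspeed=71.3 kt
Leg 4: heading=354.4°, groundspeed=71.3 kt

Leg 1: desired track 154.9°; wind correction -10.4° → command heading 144.5°, groundspeed 142.2 kt
Leg 2: desired track 108.5°; wind correction -20.5° → command heading 88.0°, groundspeed 112.1 kt
Leg 3: desired track 20.9°; wind correction -5.7° → command heading 15.2°, groundspeed 71.3 kt
Leg 4: desired track 348.6°; wind correction +5.8° → command heading 354.4°, groundspeed 71.3 kt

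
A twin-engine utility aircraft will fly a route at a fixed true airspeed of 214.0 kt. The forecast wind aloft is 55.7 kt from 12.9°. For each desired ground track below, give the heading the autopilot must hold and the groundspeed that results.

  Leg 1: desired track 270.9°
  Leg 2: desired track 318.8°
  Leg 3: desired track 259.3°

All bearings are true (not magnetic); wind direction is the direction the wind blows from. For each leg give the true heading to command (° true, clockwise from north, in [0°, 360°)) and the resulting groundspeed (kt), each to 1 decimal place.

Leg 1: desired track 270.9°; wind correction +14.7° → command heading 285.6°, groundspeed 218.5 kt
Leg 2: desired track 318.8°; wind correction +12.2° → command heading 331.0°, groundspeed 176.5 kt
Leg 3: desired track 259.3°; wind correction +13.8° → command heading 273.1°, groundspeed 230.1 kt

Leg 1: heading=285.6°, groundspeed=218.5 kt
Leg 2: heading=331.0°, groundspeed=176.5 kt
Leg 3: heading=273.1°, groundspeed=230.1 kt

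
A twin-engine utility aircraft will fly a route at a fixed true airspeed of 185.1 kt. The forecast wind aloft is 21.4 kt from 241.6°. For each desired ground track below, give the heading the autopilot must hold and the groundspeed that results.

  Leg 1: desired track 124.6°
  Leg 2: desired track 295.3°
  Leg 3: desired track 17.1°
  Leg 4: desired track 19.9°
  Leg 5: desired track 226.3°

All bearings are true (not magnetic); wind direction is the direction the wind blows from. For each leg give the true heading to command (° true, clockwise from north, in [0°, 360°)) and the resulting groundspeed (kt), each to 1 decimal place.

Leg 1: desired track 124.6°; wind correction +5.9° → command heading 130.5°, groundspeed 193.8 kt
Leg 2: desired track 295.3°; wind correction -5.3° → command heading 290.0°, groundspeed 171.6 kt
Leg 3: desired track 17.1°; wind correction -4.6° → command heading 12.5°, groundspeed 199.8 kt
Leg 4: desired track 19.9°; wind correction -4.4° → command heading 15.5°, groundspeed 200.5 kt
Leg 5: desired track 226.3°; wind correction +1.7° → command heading 228.0°, groundspeed 164.4 kt

Leg 1: heading=130.5°, groundspeed=193.8 kt
Leg 2: heading=290.0°, groundspeed=171.6 kt
Leg 3: heading=12.5°, groundspeed=199.8 kt
Leg 4: heading=15.5°, groundspeed=200.5 kt
Leg 5: heading=228.0°, groundspeed=164.4 kt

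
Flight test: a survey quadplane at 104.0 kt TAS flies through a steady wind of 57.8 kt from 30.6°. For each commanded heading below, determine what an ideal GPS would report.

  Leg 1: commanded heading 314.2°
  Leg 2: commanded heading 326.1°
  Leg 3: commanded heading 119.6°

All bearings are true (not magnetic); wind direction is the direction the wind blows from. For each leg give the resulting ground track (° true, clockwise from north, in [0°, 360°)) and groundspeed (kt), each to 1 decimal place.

Leg 1: track=282.3°, groundspeed=106.4 kt
Leg 2: track=292.7°, groundspeed=94.8 kt
Leg 3: track=148.9°, groundspeed=118.1 kt

Leg 1: heading 314.2°; drift -31.9° → track 282.3°, groundspeed 106.4 kt
Leg 2: heading 326.1°; drift -33.4° → track 292.7°, groundspeed 94.8 kt
Leg 3: heading 119.6°; drift +29.3° → track 148.9°, groundspeed 118.1 kt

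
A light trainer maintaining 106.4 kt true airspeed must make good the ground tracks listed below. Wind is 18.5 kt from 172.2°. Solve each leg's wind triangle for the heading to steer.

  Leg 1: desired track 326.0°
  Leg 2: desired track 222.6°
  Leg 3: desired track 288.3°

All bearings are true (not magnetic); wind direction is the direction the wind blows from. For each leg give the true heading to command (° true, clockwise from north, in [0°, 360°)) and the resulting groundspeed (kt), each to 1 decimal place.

Leg 1: heading=321.6°, groundspeed=122.7 kt
Leg 2: heading=214.9°, groundspeed=93.6 kt
Leg 3: heading=279.3°, groundspeed=113.2 kt

Leg 1: desired track 326.0°; wind correction -4.4° → command heading 321.6°, groundspeed 122.7 kt
Leg 2: desired track 222.6°; wind correction -7.7° → command heading 214.9°, groundspeed 93.6 kt
Leg 3: desired track 288.3°; wind correction -9.0° → command heading 279.3°, groundspeed 113.2 kt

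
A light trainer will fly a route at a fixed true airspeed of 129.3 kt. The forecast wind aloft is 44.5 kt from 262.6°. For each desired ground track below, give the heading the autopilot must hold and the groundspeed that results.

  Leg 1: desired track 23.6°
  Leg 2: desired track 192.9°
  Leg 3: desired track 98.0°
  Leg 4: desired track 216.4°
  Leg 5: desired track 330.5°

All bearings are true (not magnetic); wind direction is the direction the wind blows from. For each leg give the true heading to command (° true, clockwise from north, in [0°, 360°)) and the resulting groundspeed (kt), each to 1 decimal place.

Leg 1: heading=6.4°, groundspeed=146.5 kt
Leg 2: heading=211.7°, groundspeed=106.9 kt
Leg 3: heading=103.2°, groundspeed=171.7 kt
Leg 4: heading=230.8°, groundspeed=94.4 kt
Leg 5: heading=311.9°, groundspeed=105.8 kt

Leg 1: desired track 23.6°; wind correction -17.2° → command heading 6.4°, groundspeed 146.5 kt
Leg 2: desired track 192.9°; wind correction +18.8° → command heading 211.7°, groundspeed 106.9 kt
Leg 3: desired track 98.0°; wind correction +5.2° → command heading 103.2°, groundspeed 171.7 kt
Leg 4: desired track 216.4°; wind correction +14.4° → command heading 230.8°, groundspeed 94.4 kt
Leg 5: desired track 330.5°; wind correction -18.6° → command heading 311.9°, groundspeed 105.8 kt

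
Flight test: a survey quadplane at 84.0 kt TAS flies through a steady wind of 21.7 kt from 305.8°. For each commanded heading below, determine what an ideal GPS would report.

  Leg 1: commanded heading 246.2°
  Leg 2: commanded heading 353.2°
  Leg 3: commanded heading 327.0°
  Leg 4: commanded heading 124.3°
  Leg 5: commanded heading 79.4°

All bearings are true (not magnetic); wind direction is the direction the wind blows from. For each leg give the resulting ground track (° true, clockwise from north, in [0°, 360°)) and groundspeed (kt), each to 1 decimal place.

Leg 1: heading 246.2°; drift -14.4° → track 231.8°, groundspeed 75.4 kt
Leg 2: heading 353.2°; drift +13.0° → track 6.2°, groundspeed 71.1 kt
Leg 3: heading 327.0°; drift +7.0° → track 334.0°, groundspeed 64.2 kt
Leg 4: heading 124.3°; drift +0.3° → track 124.6°, groundspeed 105.7 kt
Leg 5: heading 79.4°; drift +9.0° → track 88.4°, groundspeed 100.2 kt

Leg 1: track=231.8°, groundspeed=75.4 kt
Leg 2: track=6.2°, groundspeed=71.1 kt
Leg 3: track=334.0°, groundspeed=64.2 kt
Leg 4: track=124.6°, groundspeed=105.7 kt
Leg 5: track=88.4°, groundspeed=100.2 kt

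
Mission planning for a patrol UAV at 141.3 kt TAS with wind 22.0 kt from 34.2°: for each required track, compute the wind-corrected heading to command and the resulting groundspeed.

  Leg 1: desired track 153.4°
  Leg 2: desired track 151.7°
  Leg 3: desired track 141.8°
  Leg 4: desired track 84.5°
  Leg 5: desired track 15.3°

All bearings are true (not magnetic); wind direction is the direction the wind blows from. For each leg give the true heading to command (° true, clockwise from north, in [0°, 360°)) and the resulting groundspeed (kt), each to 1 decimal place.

Leg 1: desired track 153.4°; wind correction -7.8° → command heading 145.6°, groundspeed 150.7 kt
Leg 2: desired track 151.7°; wind correction -7.9° → command heading 143.8°, groundspeed 150.1 kt
Leg 3: desired track 141.8°; wind correction -8.5° → command heading 133.3°, groundspeed 146.4 kt
Leg 4: desired track 84.5°; wind correction -6.9° → command heading 77.6°, groundspeed 126.2 kt
Leg 5: desired track 15.3°; wind correction +2.9° → command heading 18.2°, groundspeed 120.3 kt

Leg 1: heading=145.6°, groundspeed=150.7 kt
Leg 2: heading=143.8°, groundspeed=150.1 kt
Leg 3: heading=133.3°, groundspeed=146.4 kt
Leg 4: heading=77.6°, groundspeed=126.2 kt
Leg 5: heading=18.2°, groundspeed=120.3 kt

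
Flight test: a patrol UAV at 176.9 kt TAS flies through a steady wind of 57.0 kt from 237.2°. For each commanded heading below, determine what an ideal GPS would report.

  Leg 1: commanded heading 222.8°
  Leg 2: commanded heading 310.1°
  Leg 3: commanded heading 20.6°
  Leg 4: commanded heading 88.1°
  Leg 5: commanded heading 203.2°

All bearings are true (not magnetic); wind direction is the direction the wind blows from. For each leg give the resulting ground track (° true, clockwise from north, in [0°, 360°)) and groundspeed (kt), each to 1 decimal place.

Leg 1: heading 222.8°; drift -6.6° → track 216.2°, groundspeed 122.5 kt
Leg 2: heading 310.1°; drift +18.8° → track 328.9°, groundspeed 169.2 kt
Leg 3: heading 20.6°; drift +8.7° → track 29.3°, groundspeed 225.2 kt
Leg 4: heading 88.1°; drift -7.4° → track 80.7°, groundspeed 227.7 kt
Leg 5: heading 203.2°; drift -13.8° → track 189.4°, groundspeed 133.5 kt

Leg 1: track=216.2°, groundspeed=122.5 kt
Leg 2: track=328.9°, groundspeed=169.2 kt
Leg 3: track=29.3°, groundspeed=225.2 kt
Leg 4: track=80.7°, groundspeed=227.7 kt
Leg 5: track=189.4°, groundspeed=133.5 kt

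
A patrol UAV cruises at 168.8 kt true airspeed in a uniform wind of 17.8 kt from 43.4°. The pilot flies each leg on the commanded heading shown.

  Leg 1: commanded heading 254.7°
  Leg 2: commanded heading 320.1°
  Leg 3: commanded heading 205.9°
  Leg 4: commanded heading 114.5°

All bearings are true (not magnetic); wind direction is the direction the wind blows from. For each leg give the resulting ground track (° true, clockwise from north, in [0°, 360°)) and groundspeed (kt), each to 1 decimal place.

Leg 1: heading 254.7°; drift -2.9° → track 251.8°, groundspeed 184.2 kt
Leg 2: heading 320.1°; drift -6.1° → track 314.0°, groundspeed 167.7 kt
Leg 3: heading 205.9°; drift +1.7° → track 207.6°, groundspeed 185.9 kt
Leg 4: heading 114.5°; drift +5.9° → track 120.4°, groundspeed 163.9 kt

Leg 1: track=251.8°, groundspeed=184.2 kt
Leg 2: track=314.0°, groundspeed=167.7 kt
Leg 3: track=207.6°, groundspeed=185.9 kt
Leg 4: track=120.4°, groundspeed=163.9 kt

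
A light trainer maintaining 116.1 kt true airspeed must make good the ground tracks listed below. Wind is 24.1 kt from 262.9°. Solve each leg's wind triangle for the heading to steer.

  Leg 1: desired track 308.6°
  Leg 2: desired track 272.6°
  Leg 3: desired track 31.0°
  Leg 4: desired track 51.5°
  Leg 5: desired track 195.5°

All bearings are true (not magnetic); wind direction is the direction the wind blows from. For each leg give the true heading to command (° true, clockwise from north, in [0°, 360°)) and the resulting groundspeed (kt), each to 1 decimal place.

Leg 1: desired track 308.6°; wind correction -8.5° → command heading 300.1°, groundspeed 98.0 kt
Leg 2: desired track 272.6°; wind correction -2.0° → command heading 270.6°, groundspeed 92.3 kt
Leg 3: desired track 31.0°; wind correction -9.4° → command heading 21.6°, groundspeed 129.4 kt
Leg 4: desired track 51.5°; wind correction -6.2° → command heading 45.3°, groundspeed 136.0 kt
Leg 5: desired track 195.5°; wind correction +11.0° → command heading 206.5°, groundspeed 104.7 kt

Leg 1: heading=300.1°, groundspeed=98.0 kt
Leg 2: heading=270.6°, groundspeed=92.3 kt
Leg 3: heading=21.6°, groundspeed=129.4 kt
Leg 4: heading=45.3°, groundspeed=136.0 kt
Leg 5: heading=206.5°, groundspeed=104.7 kt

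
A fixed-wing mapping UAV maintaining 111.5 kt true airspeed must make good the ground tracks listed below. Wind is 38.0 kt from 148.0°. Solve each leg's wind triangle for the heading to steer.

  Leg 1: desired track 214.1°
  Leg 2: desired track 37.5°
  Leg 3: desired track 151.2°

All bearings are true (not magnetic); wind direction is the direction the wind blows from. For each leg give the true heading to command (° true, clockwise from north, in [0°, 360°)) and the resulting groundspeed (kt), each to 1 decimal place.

Leg 1: desired track 214.1°; wind correction -18.2° → command heading 195.9°, groundspeed 90.6 kt
Leg 2: desired track 37.5°; wind correction +18.6° → command heading 56.1°, groundspeed 119.0 kt
Leg 3: desired track 151.2°; wind correction -1.1° → command heading 150.1°, groundspeed 73.5 kt

Leg 1: heading=195.9°, groundspeed=90.6 kt
Leg 2: heading=56.1°, groundspeed=119.0 kt
Leg 3: heading=150.1°, groundspeed=73.5 kt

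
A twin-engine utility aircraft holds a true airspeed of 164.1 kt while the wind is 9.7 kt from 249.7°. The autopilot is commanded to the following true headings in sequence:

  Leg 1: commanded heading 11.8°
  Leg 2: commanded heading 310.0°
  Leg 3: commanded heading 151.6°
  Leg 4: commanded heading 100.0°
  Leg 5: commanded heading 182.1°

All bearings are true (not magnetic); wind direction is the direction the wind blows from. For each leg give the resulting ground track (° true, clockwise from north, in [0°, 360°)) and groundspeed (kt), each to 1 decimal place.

Leg 1: heading 11.8°; drift +2.8° → track 14.6°, groundspeed 169.5 kt
Leg 2: heading 310.0°; drift +3.0° → track 313.0°, groundspeed 159.5 kt
Leg 3: heading 151.6°; drift -3.3° → track 148.3°, groundspeed 165.7 kt
Leg 4: heading 100.0°; drift -1.6° → track 98.4°, groundspeed 172.5 kt
Leg 5: heading 182.1°; drift -3.2° → track 178.9°, groundspeed 160.7 kt

Leg 1: track=14.6°, groundspeed=169.5 kt
Leg 2: track=313.0°, groundspeed=159.5 kt
Leg 3: track=148.3°, groundspeed=165.7 kt
Leg 4: track=98.4°, groundspeed=172.5 kt
Leg 5: track=178.9°, groundspeed=160.7 kt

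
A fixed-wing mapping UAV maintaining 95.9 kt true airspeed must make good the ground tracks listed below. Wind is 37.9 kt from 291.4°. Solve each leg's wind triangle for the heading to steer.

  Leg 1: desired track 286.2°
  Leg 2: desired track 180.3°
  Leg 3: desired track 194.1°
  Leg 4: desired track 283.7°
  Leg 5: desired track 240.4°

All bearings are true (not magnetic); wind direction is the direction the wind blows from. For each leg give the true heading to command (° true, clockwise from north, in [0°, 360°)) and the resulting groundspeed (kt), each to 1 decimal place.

Leg 1: heading=288.3°, groundspeed=58.1 kt
Leg 2: heading=201.9°, groundspeed=102.8 kt
Leg 3: heading=217.2°, groundspeed=93.0 kt
Leg 4: heading=286.7°, groundspeed=58.2 kt
Leg 5: heading=258.3°, groundspeed=67.4 kt

Leg 1: desired track 286.2°; wind correction +2.1° → command heading 288.3°, groundspeed 58.1 kt
Leg 2: desired track 180.3°; wind correction +21.6° → command heading 201.9°, groundspeed 102.8 kt
Leg 3: desired track 194.1°; wind correction +23.1° → command heading 217.2°, groundspeed 93.0 kt
Leg 4: desired track 283.7°; wind correction +3.0° → command heading 286.7°, groundspeed 58.2 kt
Leg 5: desired track 240.4°; wind correction +17.9° → command heading 258.3°, groundspeed 67.4 kt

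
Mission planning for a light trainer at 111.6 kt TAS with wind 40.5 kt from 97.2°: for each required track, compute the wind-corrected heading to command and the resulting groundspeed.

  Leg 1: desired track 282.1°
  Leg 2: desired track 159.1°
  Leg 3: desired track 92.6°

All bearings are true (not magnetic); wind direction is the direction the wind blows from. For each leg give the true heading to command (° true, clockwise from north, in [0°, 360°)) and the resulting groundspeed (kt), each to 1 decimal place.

Leg 1: heading=283.9°, groundspeed=151.9 kt
Leg 2: heading=140.4°, groundspeed=86.7 kt
Leg 3: heading=94.3°, groundspeed=71.2 kt

Leg 1: desired track 282.1°; wind correction +1.8° → command heading 283.9°, groundspeed 151.9 kt
Leg 2: desired track 159.1°; wind correction -18.7° → command heading 140.4°, groundspeed 86.7 kt
Leg 3: desired track 92.6°; wind correction +1.7° → command heading 94.3°, groundspeed 71.2 kt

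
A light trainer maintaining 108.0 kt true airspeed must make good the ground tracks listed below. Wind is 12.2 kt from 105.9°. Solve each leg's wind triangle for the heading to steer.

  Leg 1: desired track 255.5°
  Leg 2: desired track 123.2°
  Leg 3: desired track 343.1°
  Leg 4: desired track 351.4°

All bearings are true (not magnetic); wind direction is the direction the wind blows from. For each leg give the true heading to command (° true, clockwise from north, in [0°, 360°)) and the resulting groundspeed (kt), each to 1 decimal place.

Leg 1: desired track 255.5°; wind correction -3.3° → command heading 252.2°, groundspeed 118.3 kt
Leg 2: desired track 123.2°; wind correction -1.9° → command heading 121.3°, groundspeed 96.3 kt
Leg 3: desired track 343.1°; wind correction +5.4° → command heading 348.5°, groundspeed 114.1 kt
Leg 4: desired track 351.4°; wind correction +5.9° → command heading 357.3°, groundspeed 112.5 kt

Leg 1: heading=252.2°, groundspeed=118.3 kt
Leg 2: heading=121.3°, groundspeed=96.3 kt
Leg 3: heading=348.5°, groundspeed=114.1 kt
Leg 4: heading=357.3°, groundspeed=112.5 kt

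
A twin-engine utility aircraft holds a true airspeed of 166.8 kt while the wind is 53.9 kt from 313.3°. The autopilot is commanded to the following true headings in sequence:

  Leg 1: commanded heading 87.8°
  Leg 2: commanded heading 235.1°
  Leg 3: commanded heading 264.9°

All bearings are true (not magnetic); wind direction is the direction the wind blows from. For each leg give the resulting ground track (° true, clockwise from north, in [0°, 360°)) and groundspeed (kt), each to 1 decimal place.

Leg 1: track=98.4°, groundspeed=208.2 kt
Leg 2: track=216.4°, groundspeed=164.5 kt
Leg 3: track=247.8°, groundspeed=137.1 kt

Leg 1: heading 87.8°; drift +10.6° → track 98.4°, groundspeed 208.2 kt
Leg 2: heading 235.1°; drift -18.7° → track 216.4°, groundspeed 164.5 kt
Leg 3: heading 264.9°; drift -17.1° → track 247.8°, groundspeed 137.1 kt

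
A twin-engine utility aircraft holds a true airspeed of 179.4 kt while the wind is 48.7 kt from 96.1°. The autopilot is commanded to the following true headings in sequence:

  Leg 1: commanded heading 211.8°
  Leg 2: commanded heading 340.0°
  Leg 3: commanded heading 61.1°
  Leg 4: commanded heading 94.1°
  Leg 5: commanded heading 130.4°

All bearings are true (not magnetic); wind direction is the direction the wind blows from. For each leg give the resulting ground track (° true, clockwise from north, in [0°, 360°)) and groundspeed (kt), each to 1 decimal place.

Leg 1: heading 211.8°; drift +12.3° → track 224.1°, groundspeed 205.3 kt
Leg 2: heading 340.0°; drift -12.3° → track 327.7°, groundspeed 205.5 kt
Leg 3: heading 61.1°; drift -11.3° → track 49.8°, groundspeed 142.3 kt
Leg 4: heading 94.1°; drift -0.7° → track 93.4°, groundspeed 130.7 kt
Leg 5: heading 130.4°; drift +11.2° → track 141.6°, groundspeed 141.8 kt

Leg 1: track=224.1°, groundspeed=205.3 kt
Leg 2: track=327.7°, groundspeed=205.5 kt
Leg 3: track=49.8°, groundspeed=142.3 kt
Leg 4: track=93.4°, groundspeed=130.7 kt
Leg 5: track=141.6°, groundspeed=141.8 kt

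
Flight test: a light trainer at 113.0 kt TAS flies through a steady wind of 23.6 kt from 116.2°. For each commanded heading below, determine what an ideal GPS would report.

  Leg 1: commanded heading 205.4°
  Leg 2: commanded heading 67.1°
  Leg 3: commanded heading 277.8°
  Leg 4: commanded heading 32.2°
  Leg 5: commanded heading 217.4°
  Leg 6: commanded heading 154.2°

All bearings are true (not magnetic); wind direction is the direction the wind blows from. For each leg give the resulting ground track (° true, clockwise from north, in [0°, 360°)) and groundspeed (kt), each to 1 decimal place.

Leg 1: heading 205.4°; drift +11.8° → track 217.2°, groundspeed 115.1 kt
Leg 2: heading 67.1°; drift -10.4° → track 56.7°, groundspeed 99.2 kt
Leg 3: heading 277.8°; drift +3.1° → track 280.9°, groundspeed 135.6 kt
Leg 4: heading 32.2°; drift -12.0° → track 20.2°, groundspeed 113.0 kt
Leg 5: heading 217.4°; drift +11.1° → track 228.5°, groundspeed 119.8 kt
Leg 6: heading 154.2°; drift +8.7° → track 162.9°, groundspeed 95.5 kt

Leg 1: track=217.2°, groundspeed=115.1 kt
Leg 2: track=56.7°, groundspeed=99.2 kt
Leg 3: track=280.9°, groundspeed=135.6 kt
Leg 4: track=20.2°, groundspeed=113.0 kt
Leg 5: track=228.5°, groundspeed=119.8 kt
Leg 6: track=162.9°, groundspeed=95.5 kt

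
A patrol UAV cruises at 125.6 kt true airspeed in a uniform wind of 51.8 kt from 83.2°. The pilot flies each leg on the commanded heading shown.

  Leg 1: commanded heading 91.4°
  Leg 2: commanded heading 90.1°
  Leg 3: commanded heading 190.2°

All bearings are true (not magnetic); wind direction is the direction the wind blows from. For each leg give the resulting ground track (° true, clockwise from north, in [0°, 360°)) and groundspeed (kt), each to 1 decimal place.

Leg 1: track=97.1°, groundspeed=74.7 kt
Leg 2: track=94.9°, groundspeed=74.4 kt
Leg 3: track=209.6°, groundspeed=149.2 kt

Leg 1: heading 91.4°; drift +5.7° → track 97.1°, groundspeed 74.7 kt
Leg 2: heading 90.1°; drift +4.8° → track 94.9°, groundspeed 74.4 kt
Leg 3: heading 190.2°; drift +19.4° → track 209.6°, groundspeed 149.2 kt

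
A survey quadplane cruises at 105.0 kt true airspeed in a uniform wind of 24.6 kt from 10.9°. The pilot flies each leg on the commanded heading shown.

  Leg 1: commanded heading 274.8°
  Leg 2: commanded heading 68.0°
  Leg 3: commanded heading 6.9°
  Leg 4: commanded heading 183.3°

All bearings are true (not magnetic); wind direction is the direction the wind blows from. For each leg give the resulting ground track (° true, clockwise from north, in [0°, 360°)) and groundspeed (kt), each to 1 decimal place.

Leg 1: track=262.0°, groundspeed=110.4 kt
Leg 2: track=80.7°, groundspeed=93.9 kt
Leg 3: track=5.7°, groundspeed=80.5 kt
Leg 4: track=184.7°, groundspeed=129.4 kt

Leg 1: heading 274.8°; drift -12.8° → track 262.0°, groundspeed 110.4 kt
Leg 2: heading 68.0°; drift +12.7° → track 80.7°, groundspeed 93.9 kt
Leg 3: heading 6.9°; drift -1.2° → track 5.7°, groundspeed 80.5 kt
Leg 4: heading 183.3°; drift +1.4° → track 184.7°, groundspeed 129.4 kt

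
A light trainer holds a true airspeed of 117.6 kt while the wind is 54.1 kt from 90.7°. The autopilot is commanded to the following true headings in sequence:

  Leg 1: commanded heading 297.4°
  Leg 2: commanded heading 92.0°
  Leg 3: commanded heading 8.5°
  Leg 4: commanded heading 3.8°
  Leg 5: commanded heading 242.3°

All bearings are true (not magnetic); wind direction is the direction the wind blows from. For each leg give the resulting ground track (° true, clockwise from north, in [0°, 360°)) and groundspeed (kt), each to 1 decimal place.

Leg 1: track=289.1°, groundspeed=167.7 kt
Leg 2: track=93.1°, groundspeed=63.5 kt
Leg 3: track=342.6°, groundspeed=122.6 kt
Leg 4: track=338.6°, groundspeed=126.8 kt
Leg 5: track=251.2°, groundspeed=167.2 kt

Leg 1: heading 297.4°; drift -8.3° → track 289.1°, groundspeed 167.7 kt
Leg 2: heading 92.0°; drift +1.1° → track 93.1°, groundspeed 63.5 kt
Leg 3: heading 8.5°; drift -25.9° → track 342.6°, groundspeed 122.6 kt
Leg 4: heading 3.8°; drift -25.2° → track 338.6°, groundspeed 126.8 kt
Leg 5: heading 242.3°; drift +8.9° → track 251.2°, groundspeed 167.2 kt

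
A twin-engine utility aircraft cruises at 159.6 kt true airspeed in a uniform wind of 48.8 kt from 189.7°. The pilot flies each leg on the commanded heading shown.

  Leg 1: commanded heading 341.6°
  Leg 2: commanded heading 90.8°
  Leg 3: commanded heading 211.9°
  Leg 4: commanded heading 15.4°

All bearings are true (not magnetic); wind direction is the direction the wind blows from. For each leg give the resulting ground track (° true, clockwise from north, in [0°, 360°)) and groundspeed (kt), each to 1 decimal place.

Leg 1: track=348.1°, groundspeed=203.9 kt
Leg 2: track=74.7°, groundspeed=174.0 kt
Leg 3: track=221.1°, groundspeed=115.9 kt
Leg 4: track=14.1°, groundspeed=208.2 kt

Leg 1: heading 341.6°; drift +6.5° → track 348.1°, groundspeed 203.9 kt
Leg 2: heading 90.8°; drift -16.1° → track 74.7°, groundspeed 174.0 kt
Leg 3: heading 211.9°; drift +9.2° → track 221.1°, groundspeed 115.9 kt
Leg 4: heading 15.4°; drift -1.3° → track 14.1°, groundspeed 208.2 kt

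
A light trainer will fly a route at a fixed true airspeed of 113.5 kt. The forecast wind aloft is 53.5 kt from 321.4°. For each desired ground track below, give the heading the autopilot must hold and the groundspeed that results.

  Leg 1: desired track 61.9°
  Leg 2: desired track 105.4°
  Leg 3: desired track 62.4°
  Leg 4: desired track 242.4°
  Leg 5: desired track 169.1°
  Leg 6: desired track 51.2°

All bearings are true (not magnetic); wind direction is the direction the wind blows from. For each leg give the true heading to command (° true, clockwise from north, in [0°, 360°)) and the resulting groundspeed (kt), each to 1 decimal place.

Leg 1: desired track 61.9°; wind correction -27.6° → command heading 34.3°, groundspeed 110.3 kt
Leg 2: desired track 105.4°; wind correction -16.1° → command heading 89.3°, groundspeed 152.3 kt
Leg 3: desired track 62.4°; wind correction -27.6° → command heading 34.8°, groundspeed 110.8 kt
Leg 4: desired track 242.4°; wind correction +27.6° → command heading 270.0°, groundspeed 90.4 kt
Leg 5: desired track 169.1°; wind correction +12.7° → command heading 181.8°, groundspeed 158.1 kt
Leg 6: desired track 51.2°; wind correction -28.1° → command heading 23.1°, groundspeed 99.9 kt

Leg 1: heading=34.3°, groundspeed=110.3 kt
Leg 2: heading=89.3°, groundspeed=152.3 kt
Leg 3: heading=34.8°, groundspeed=110.8 kt
Leg 4: heading=270.0°, groundspeed=90.4 kt
Leg 5: heading=181.8°, groundspeed=158.1 kt
Leg 6: heading=23.1°, groundspeed=99.9 kt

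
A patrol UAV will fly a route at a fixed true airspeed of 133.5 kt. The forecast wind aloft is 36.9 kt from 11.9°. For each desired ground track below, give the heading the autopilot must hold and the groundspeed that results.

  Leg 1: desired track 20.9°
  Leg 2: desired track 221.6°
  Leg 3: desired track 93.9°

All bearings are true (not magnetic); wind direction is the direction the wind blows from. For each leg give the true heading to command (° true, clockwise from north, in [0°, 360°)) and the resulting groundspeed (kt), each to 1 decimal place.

Leg 1: desired track 20.9°; wind correction -2.5° → command heading 18.4°, groundspeed 96.9 kt
Leg 2: desired track 221.6°; wind correction +7.9° → command heading 229.5°, groundspeed 164.3 kt
Leg 3: desired track 93.9°; wind correction -15.9° → command heading 78.0°, groundspeed 123.3 kt

Leg 1: heading=18.4°, groundspeed=96.9 kt
Leg 2: heading=229.5°, groundspeed=164.3 kt
Leg 3: heading=78.0°, groundspeed=123.3 kt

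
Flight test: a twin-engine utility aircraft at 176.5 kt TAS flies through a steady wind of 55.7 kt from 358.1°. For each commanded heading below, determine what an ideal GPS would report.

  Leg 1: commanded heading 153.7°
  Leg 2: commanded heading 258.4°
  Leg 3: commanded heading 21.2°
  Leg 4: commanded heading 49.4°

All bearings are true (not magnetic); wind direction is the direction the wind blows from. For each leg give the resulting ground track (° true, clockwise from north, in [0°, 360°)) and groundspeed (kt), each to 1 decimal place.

Leg 1: track=159.5°, groundspeed=228.4 kt
Leg 2: track=241.9°, groundspeed=193.8 kt
Leg 3: track=31.1°, groundspeed=127.2 kt
Leg 4: track=66.5°, groundspeed=148.2 kt

Leg 1: heading 153.7°; drift +5.8° → track 159.5°, groundspeed 228.4 kt
Leg 2: heading 258.4°; drift -16.5° → track 241.9°, groundspeed 193.8 kt
Leg 3: heading 21.2°; drift +9.9° → track 31.1°, groundspeed 127.2 kt
Leg 4: heading 49.4°; drift +17.1° → track 66.5°, groundspeed 148.2 kt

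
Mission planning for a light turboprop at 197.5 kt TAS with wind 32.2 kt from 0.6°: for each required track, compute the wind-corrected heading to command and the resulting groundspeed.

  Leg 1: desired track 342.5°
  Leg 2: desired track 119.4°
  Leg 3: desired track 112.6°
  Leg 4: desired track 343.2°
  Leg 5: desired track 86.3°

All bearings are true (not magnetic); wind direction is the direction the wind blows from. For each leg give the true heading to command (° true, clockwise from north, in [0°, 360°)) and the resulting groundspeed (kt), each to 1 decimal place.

Leg 1: heading=345.4°, groundspeed=166.6 kt
Leg 2: heading=111.2°, groundspeed=211.0 kt
Leg 3: heading=103.9°, groundspeed=207.3 kt
Leg 4: heading=346.0°, groundspeed=166.5 kt
Leg 5: heading=76.9°, groundspeed=192.5 kt

Leg 1: desired track 342.5°; wind correction +2.9° → command heading 345.4°, groundspeed 166.6 kt
Leg 2: desired track 119.4°; wind correction -8.2° → command heading 111.2°, groundspeed 211.0 kt
Leg 3: desired track 112.6°; wind correction -8.7° → command heading 103.9°, groundspeed 207.3 kt
Leg 4: desired track 343.2°; wind correction +2.8° → command heading 346.0°, groundspeed 166.5 kt
Leg 5: desired track 86.3°; wind correction -9.4° → command heading 76.9°, groundspeed 192.5 kt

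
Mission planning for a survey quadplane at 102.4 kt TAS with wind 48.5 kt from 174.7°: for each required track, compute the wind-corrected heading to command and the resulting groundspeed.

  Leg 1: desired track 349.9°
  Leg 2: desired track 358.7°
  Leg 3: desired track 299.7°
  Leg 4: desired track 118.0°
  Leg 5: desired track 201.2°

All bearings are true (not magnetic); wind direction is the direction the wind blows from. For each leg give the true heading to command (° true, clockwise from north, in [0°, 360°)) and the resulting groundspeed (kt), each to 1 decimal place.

Leg 1: desired track 349.9°; wind correction -2.3° → command heading 347.6°, groundspeed 150.6 kt
Leg 2: desired track 358.7°; wind correction +1.9° → command heading 0.6°, groundspeed 150.7 kt
Leg 3: desired track 299.7°; wind correction -22.8° → command heading 276.9°, groundspeed 122.2 kt
Leg 4: desired track 118.0°; wind correction +23.3° → command heading 141.3°, groundspeed 67.4 kt
Leg 5: desired track 201.2°; wind correction -12.2° → command heading 189.0°, groundspeed 56.7 kt

Leg 1: heading=347.6°, groundspeed=150.6 kt
Leg 2: heading=0.6°, groundspeed=150.7 kt
Leg 3: heading=276.9°, groundspeed=122.2 kt
Leg 4: heading=141.3°, groundspeed=67.4 kt
Leg 5: heading=189.0°, groundspeed=56.7 kt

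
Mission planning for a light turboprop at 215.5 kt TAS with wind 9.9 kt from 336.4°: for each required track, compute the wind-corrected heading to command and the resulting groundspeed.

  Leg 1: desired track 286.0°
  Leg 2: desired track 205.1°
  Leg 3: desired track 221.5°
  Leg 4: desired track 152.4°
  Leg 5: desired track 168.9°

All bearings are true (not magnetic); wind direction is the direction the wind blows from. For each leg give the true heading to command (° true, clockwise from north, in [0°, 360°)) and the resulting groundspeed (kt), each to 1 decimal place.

Leg 1: desired track 286.0°; wind correction +2.0° → command heading 288.0°, groundspeed 209.1 kt
Leg 2: desired track 205.1°; wind correction +2.0° → command heading 207.1°, groundspeed 221.9 kt
Leg 3: desired track 221.5°; wind correction +2.4° → command heading 223.9°, groundspeed 219.5 kt
Leg 4: desired track 152.4°; wind correction -0.2° → command heading 152.2°, groundspeed 225.4 kt
Leg 5: desired track 168.9°; wind correction +0.6° → command heading 169.5°, groundspeed 225.2 kt

Leg 1: heading=288.0°, groundspeed=209.1 kt
Leg 2: heading=207.1°, groundspeed=221.9 kt
Leg 3: heading=223.9°, groundspeed=219.5 kt
Leg 4: heading=152.2°, groundspeed=225.4 kt
Leg 5: heading=169.5°, groundspeed=225.2 kt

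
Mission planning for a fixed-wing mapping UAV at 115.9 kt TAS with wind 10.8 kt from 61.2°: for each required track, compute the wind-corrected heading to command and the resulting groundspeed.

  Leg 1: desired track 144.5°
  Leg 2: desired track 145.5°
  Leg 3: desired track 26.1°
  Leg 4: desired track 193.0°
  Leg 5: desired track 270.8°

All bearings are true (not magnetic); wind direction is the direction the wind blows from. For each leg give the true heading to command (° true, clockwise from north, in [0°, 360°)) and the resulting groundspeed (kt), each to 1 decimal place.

Leg 1: desired track 144.5°; wind correction -5.3° → command heading 139.2°, groundspeed 114.1 kt
Leg 2: desired track 145.5°; wind correction -5.3° → command heading 140.2°, groundspeed 114.3 kt
Leg 3: desired track 26.1°; wind correction +3.1° → command heading 29.2°, groundspeed 106.9 kt
Leg 4: desired track 193.0°; wind correction -4.0° → command heading 189.0°, groundspeed 122.8 kt
Leg 5: desired track 270.8°; wind correction +2.6° → command heading 273.4°, groundspeed 125.2 kt

Leg 1: heading=139.2°, groundspeed=114.1 kt
Leg 2: heading=140.2°, groundspeed=114.3 kt
Leg 3: heading=29.2°, groundspeed=106.9 kt
Leg 4: heading=189.0°, groundspeed=122.8 kt
Leg 5: heading=273.4°, groundspeed=125.2 kt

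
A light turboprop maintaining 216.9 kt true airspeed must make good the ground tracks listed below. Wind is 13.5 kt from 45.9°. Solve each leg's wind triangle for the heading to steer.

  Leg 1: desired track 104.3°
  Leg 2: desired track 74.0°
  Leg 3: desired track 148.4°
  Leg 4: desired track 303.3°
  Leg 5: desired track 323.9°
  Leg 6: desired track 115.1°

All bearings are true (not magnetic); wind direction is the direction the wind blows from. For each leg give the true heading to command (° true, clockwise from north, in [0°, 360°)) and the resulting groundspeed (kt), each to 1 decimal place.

Leg 1: desired track 104.3°; wind correction -3.0° → command heading 101.3°, groundspeed 209.5 kt
Leg 2: desired track 74.0°; wind correction -1.7° → command heading 72.3°, groundspeed 204.9 kt
Leg 3: desired track 148.4°; wind correction -3.5° → command heading 144.9°, groundspeed 219.4 kt
Leg 4: desired track 303.3°; wind correction +3.5° → command heading 306.8°, groundspeed 219.4 kt
Leg 5: desired track 323.9°; wind correction +3.5° → command heading 327.4°, groundspeed 214.6 kt
Leg 6: desired track 115.1°; wind correction -3.3° → command heading 111.8°, groundspeed 211.7 kt

Leg 1: heading=101.3°, groundspeed=209.5 kt
Leg 2: heading=72.3°, groundspeed=204.9 kt
Leg 3: heading=144.9°, groundspeed=219.4 kt
Leg 4: heading=306.8°, groundspeed=219.4 kt
Leg 5: heading=327.4°, groundspeed=214.6 kt
Leg 6: heading=111.8°, groundspeed=211.7 kt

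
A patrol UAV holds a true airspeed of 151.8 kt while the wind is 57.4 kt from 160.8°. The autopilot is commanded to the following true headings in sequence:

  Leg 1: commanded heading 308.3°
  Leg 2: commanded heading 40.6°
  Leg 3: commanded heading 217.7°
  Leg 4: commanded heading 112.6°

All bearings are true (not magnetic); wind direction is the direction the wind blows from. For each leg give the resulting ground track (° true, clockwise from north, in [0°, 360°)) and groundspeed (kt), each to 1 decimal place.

Leg 1: track=317.1°, groundspeed=202.6 kt
Leg 2: track=25.2°, groundspeed=187.4 kt
Leg 3: track=239.5°, groundspeed=129.7 kt
Leg 4: track=92.0°, groundspeed=121.3 kt

Leg 1: heading 308.3°; drift +8.8° → track 317.1°, groundspeed 202.6 kt
Leg 2: heading 40.6°; drift -15.4° → track 25.2°, groundspeed 187.4 kt
Leg 3: heading 217.7°; drift +21.8° → track 239.5°, groundspeed 129.7 kt
Leg 4: heading 112.6°; drift -20.6° → track 92.0°, groundspeed 121.3 kt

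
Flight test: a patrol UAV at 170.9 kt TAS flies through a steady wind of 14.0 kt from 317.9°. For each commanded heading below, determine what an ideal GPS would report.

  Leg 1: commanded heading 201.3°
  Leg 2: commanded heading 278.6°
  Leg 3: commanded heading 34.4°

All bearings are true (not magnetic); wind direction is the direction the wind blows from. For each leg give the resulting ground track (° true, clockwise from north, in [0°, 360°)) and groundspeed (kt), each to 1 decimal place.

Leg 1: track=197.3°, groundspeed=177.6 kt
Leg 2: track=275.4°, groundspeed=160.3 kt
Leg 3: track=39.0°, groundspeed=168.2 kt

Leg 1: heading 201.3°; drift -4.0° → track 197.3°, groundspeed 177.6 kt
Leg 2: heading 278.6°; drift -3.2° → track 275.4°, groundspeed 160.3 kt
Leg 3: heading 34.4°; drift +4.6° → track 39.0°, groundspeed 168.2 kt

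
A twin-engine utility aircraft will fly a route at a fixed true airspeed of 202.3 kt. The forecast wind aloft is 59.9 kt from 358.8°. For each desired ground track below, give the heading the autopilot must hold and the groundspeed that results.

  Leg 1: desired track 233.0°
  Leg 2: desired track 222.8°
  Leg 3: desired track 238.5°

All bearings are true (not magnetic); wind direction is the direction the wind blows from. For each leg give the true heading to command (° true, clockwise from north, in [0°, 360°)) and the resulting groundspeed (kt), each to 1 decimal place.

Leg 1: heading=246.9°, groundspeed=231.4 kt
Leg 2: heading=234.7°, groundspeed=241.1 kt
Leg 3: heading=253.3°, groundspeed=225.8 kt

Leg 1: desired track 233.0°; wind correction +13.9° → command heading 246.9°, groundspeed 231.4 kt
Leg 2: desired track 222.8°; wind correction +11.9° → command heading 234.7°, groundspeed 241.1 kt
Leg 3: desired track 238.5°; wind correction +14.8° → command heading 253.3°, groundspeed 225.8 kt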